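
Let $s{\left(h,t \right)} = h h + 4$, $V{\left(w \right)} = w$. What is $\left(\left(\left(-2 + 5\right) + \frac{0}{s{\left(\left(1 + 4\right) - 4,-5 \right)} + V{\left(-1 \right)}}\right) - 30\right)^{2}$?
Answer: $729$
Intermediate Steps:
$s{\left(h,t \right)} = 4 + h^{2}$ ($s{\left(h,t \right)} = h^{2} + 4 = 4 + h^{2}$)
$\left(\left(\left(-2 + 5\right) + \frac{0}{s{\left(\left(1 + 4\right) - 4,-5 \right)} + V{\left(-1 \right)}}\right) - 30\right)^{2} = \left(\left(\left(-2 + 5\right) + \frac{0}{\left(4 + \left(\left(1 + 4\right) - 4\right)^{2}\right) - 1}\right) - 30\right)^{2} = \left(\left(3 + \frac{0}{\left(4 + \left(5 - 4\right)^{2}\right) - 1}\right) - 30\right)^{2} = \left(\left(3 + \frac{0}{\left(4 + 1^{2}\right) - 1}\right) - 30\right)^{2} = \left(\left(3 + \frac{0}{\left(4 + 1\right) - 1}\right) - 30\right)^{2} = \left(\left(3 + \frac{0}{5 - 1}\right) - 30\right)^{2} = \left(\left(3 + \frac{0}{4}\right) - 30\right)^{2} = \left(\left(3 + 0 \cdot \frac{1}{4}\right) - 30\right)^{2} = \left(\left(3 + 0\right) - 30\right)^{2} = \left(3 - 30\right)^{2} = \left(-27\right)^{2} = 729$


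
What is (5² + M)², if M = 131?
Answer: 24336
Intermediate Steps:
(5² + M)² = (5² + 131)² = (25 + 131)² = 156² = 24336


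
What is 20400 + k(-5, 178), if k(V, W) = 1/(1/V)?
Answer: 20395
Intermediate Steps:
k(V, W) = V
20400 + k(-5, 178) = 20400 - 5 = 20395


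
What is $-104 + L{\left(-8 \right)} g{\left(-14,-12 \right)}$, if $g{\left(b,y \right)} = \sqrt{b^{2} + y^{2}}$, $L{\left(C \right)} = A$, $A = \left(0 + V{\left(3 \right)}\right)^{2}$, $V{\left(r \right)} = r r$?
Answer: $-104 + 162 \sqrt{85} \approx 1389.6$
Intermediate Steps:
$V{\left(r \right)} = r^{2}$
$A = 81$ ($A = \left(0 + 3^{2}\right)^{2} = \left(0 + 9\right)^{2} = 9^{2} = 81$)
$L{\left(C \right)} = 81$
$-104 + L{\left(-8 \right)} g{\left(-14,-12 \right)} = -104 + 81 \sqrt{\left(-14\right)^{2} + \left(-12\right)^{2}} = -104 + 81 \sqrt{196 + 144} = -104 + 81 \sqrt{340} = -104 + 81 \cdot 2 \sqrt{85} = -104 + 162 \sqrt{85}$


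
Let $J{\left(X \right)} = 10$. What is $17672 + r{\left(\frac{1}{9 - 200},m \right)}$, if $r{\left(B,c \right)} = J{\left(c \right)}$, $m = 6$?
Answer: $17682$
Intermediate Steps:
$r{\left(B,c \right)} = 10$
$17672 + r{\left(\frac{1}{9 - 200},m \right)} = 17672 + 10 = 17682$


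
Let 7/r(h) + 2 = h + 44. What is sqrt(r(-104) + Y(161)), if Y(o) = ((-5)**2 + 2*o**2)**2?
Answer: 19*sqrt(28645633762)/62 ≈ 51867.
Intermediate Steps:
Y(o) = (25 + 2*o**2)**2
r(h) = 7/(42 + h) (r(h) = 7/(-2 + (h + 44)) = 7/(-2 + (44 + h)) = 7/(42 + h))
sqrt(r(-104) + Y(161)) = sqrt(7/(42 - 104) + (25 + 2*161**2)**2) = sqrt(7/(-62) + (25 + 2*25921)**2) = sqrt(7*(-1/62) + (25 + 51842)**2) = sqrt(-7/62 + 51867**2) = sqrt(-7/62 + 2690185689) = sqrt(166791512711/62) = 19*sqrt(28645633762)/62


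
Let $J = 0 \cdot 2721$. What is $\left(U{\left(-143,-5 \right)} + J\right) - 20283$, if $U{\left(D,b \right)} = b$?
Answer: $-20288$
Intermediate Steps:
$J = 0$
$\left(U{\left(-143,-5 \right)} + J\right) - 20283 = \left(-5 + 0\right) - 20283 = -5 - 20283 = -20288$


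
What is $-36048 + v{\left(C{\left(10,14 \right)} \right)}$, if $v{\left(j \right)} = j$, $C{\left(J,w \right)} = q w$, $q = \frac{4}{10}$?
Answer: $- \frac{180212}{5} \approx -36042.0$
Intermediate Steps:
$q = \frac{2}{5}$ ($q = 4 \cdot \frac{1}{10} = \frac{2}{5} \approx 0.4$)
$C{\left(J,w \right)} = \frac{2 w}{5}$
$-36048 + v{\left(C{\left(10,14 \right)} \right)} = -36048 + \frac{2}{5} \cdot 14 = -36048 + \frac{28}{5} = - \frac{180212}{5}$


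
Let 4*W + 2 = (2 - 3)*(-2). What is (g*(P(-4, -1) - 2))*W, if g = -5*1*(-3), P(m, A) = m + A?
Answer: 0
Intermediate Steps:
P(m, A) = A + m
g = 15 (g = -5*(-3) = 15)
W = 0 (W = -1/2 + ((2 - 3)*(-2))/4 = -1/2 + (-1*(-2))/4 = -1/2 + (1/4)*2 = -1/2 + 1/2 = 0)
(g*(P(-4, -1) - 2))*W = (15*((-1 - 4) - 2))*0 = (15*(-5 - 2))*0 = (15*(-7))*0 = -105*0 = 0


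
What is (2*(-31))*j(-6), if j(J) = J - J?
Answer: 0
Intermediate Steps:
j(J) = 0
(2*(-31))*j(-6) = (2*(-31))*0 = -62*0 = 0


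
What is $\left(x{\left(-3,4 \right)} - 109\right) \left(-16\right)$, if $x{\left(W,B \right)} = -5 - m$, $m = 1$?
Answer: $1840$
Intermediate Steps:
$x{\left(W,B \right)} = -6$ ($x{\left(W,B \right)} = -5 - 1 = -6$)
$\left(x{\left(-3,4 \right)} - 109\right) \left(-16\right) = \left(-6 - 109\right) \left(-16\right) = \left(-115\right) \left(-16\right) = 1840$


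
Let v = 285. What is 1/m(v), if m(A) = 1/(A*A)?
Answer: 81225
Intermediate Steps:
m(A) = A**(-2) (m(A) = 1/(A**2) = A**(-2))
1/m(v) = 1/(285**(-2)) = 1/(1/81225) = 81225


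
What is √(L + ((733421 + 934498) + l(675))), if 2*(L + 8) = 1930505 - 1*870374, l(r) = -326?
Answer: √8790602/2 ≈ 1482.4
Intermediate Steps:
L = 1060115/2 (L = -8 + (1930505 - 1*870374)/2 = -8 + (1930505 - 870374)/2 = -8 + (½)*1060131 = -8 + 1060131/2 = 1060115/2 ≈ 5.3006e+5)
√(L + ((733421 + 934498) + l(675))) = √(1060115/2 + ((733421 + 934498) - 326)) = √(1060115/2 + (1667919 - 326)) = √(1060115/2 + 1667593) = √(4395301/2) = √8790602/2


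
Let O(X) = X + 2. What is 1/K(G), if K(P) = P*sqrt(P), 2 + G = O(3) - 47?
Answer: I*sqrt(11)/968 ≈ 0.0034263*I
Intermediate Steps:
O(X) = 2 + X
G = -44 (G = -2 + ((2 + 3) - 47) = -2 + (5 - 47) = -2 - 42 = -44)
K(P) = P**(3/2)
1/K(G) = 1/((-44)**(3/2)) = 1/(-88*I*sqrt(11)) = I*sqrt(11)/968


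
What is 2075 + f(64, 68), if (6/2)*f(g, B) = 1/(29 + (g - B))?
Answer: 155626/75 ≈ 2075.0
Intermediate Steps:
f(g, B) = 1/(3*(29 + g - B)) (f(g, B) = 1/(3*(29 + (g - B))) = 1/(3*(29 + g - B)))
2075 + f(64, 68) = 2075 + 1/(3*(29 + 64 - 1*68)) = 2075 + 1/(3*(29 + 64 - 68)) = 2075 + (1/3)/25 = 2075 + (1/3)*(1/25) = 2075 + 1/75 = 155626/75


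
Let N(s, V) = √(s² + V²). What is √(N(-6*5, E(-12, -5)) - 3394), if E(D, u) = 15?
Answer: √(-3394 + 15*√5) ≈ 57.969*I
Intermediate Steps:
N(s, V) = √(V² + s²)
√(N(-6*5, E(-12, -5)) - 3394) = √(√(15² + (-6*5)²) - 3394) = √(√(225 + (-30)²) - 3394) = √(√(225 + 900) - 3394) = √(√1125 - 3394) = √(15*√5 - 3394) = √(-3394 + 15*√5)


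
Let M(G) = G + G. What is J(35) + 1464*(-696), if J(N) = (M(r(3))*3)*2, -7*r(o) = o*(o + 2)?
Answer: -7132788/7 ≈ -1.0190e+6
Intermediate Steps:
r(o) = -o*(2 + o)/7 (r(o) = -o*(o + 2)/7 = -o*(2 + o)/7)
M(G) = 2*G
J(N) = -180/7 (J(N) = ((2*(-1/7*3*(2 + 3)))*3)*2 = ((2*(-1/7*3*5))*3)*2 = ((2*(-15/7))*3)*2 = -30/7*3*2 = -90/7*2 = -180/7)
J(35) + 1464*(-696) = -180/7 + 1464*(-696) = -180/7 - 1018944 = -7132788/7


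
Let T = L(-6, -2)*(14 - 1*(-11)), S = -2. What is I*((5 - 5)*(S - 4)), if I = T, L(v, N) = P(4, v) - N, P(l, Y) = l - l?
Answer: 0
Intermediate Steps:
P(l, Y) = 0
L(v, N) = -N (L(v, N) = 0 - N = -N)
T = 50 (T = (-1*(-2))*(14 - 1*(-11)) = 2*(14 + 11) = 2*25 = 50)
I = 50
I*((5 - 5)*(S - 4)) = 50*((5 - 5)*(-2 - 4)) = 50*(0*(-6)) = 50*0 = 0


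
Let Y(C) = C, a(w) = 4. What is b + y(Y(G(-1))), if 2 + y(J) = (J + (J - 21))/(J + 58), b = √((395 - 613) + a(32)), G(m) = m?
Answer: -137/57 + I*√214 ≈ -2.4035 + 14.629*I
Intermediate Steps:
b = I*√214 (b = √((395 - 613) + 4) = √(-218 + 4) = √(-214) = I*√214 ≈ 14.629*I)
y(J) = -2 + (-21 + 2*J)/(58 + J) (y(J) = -2 + (J + (J - 21))/(J + 58) = -2 + (J + (-21 + J))/(58 + J) = -2 + (-21 + 2*J)/(58 + J))
b + y(Y(G(-1))) = I*√214 - 137/(58 - 1) = I*√214 - 137/57 = -137/57 + I*√214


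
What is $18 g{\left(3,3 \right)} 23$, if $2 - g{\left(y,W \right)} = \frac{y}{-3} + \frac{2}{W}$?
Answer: $966$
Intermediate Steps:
$g{\left(y,W \right)} = 2 - \frac{2}{W} + \frac{y}{3}$ ($g{\left(y,W \right)} = 2 - \left(\frac{y}{-3} + \frac{2}{W}\right) = 2 - \left(y \left(- \frac{1}{3}\right) + \frac{2}{W}\right) = 2 - \left(- \frac{y}{3} + \frac{2}{W}\right) = 2 - \left(\frac{2}{W} - \frac{y}{3}\right) = 2 + \left(- \frac{2}{W} + \frac{y}{3}\right) = 2 - \frac{2}{W} + \frac{y}{3}$)
$18 g{\left(3,3 \right)} 23 = 18 \left(2 - \frac{2}{3} + \frac{1}{3} \cdot 3\right) 23 = 18 \left(2 - \frac{2}{3} + 1\right) 23 = 18 \cdot \frac{7}{3} \cdot 23 = 42 \cdot 23 = 966$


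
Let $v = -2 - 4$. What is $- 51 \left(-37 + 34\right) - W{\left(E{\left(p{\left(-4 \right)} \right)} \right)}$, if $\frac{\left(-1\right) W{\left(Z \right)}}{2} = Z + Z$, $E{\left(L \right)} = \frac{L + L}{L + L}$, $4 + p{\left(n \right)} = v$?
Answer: $157$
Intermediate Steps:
$v = -6$
$p{\left(n \right)} = -10$ ($p{\left(n \right)} = -4 - 6 = -10$)
$E{\left(L \right)} = 1$ ($E{\left(L \right)} = \frac{2 L}{2 L} = 2 L \frac{1}{2 L} = 1$)
$W{\left(Z \right)} = - 4 Z$ ($W{\left(Z \right)} = - 2 \left(Z + Z\right) = - 2 \cdot 2 Z = - 4 Z$)
$- 51 \left(-37 + 34\right) - W{\left(E{\left(p{\left(-4 \right)} \right)} \right)} = - 51 \left(-37 + 34\right) - \left(-4\right) 1 = \left(-51\right) \left(-3\right) - -4 = 153 + 4 = 157$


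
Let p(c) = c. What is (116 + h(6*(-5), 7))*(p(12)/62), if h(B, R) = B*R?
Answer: -564/31 ≈ -18.194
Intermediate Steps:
(116 + h(6*(-5), 7))*(p(12)/62) = (116 + (6*(-5))*7)*(12/62) = (116 - 30*7)*(12*(1/62)) = (116 - 210)*(6/31) = -94*6/31 = -564/31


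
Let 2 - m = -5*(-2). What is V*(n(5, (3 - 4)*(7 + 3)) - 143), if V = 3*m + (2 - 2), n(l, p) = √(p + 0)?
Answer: 3432 - 24*I*√10 ≈ 3432.0 - 75.895*I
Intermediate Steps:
m = -8 (m = 2 - (-5)*(-2) = 2 - 1*10 = 2 - 10 = -8)
n(l, p) = √p
V = -24 (V = 3*(-8) + (2 - 2) = -24 + 0 = -24)
V*(n(5, (3 - 4)*(7 + 3)) - 143) = -24*(√((3 - 4)*(7 + 3)) - 143) = -24*(√(-1*10) - 143) = -24*(√(-10) - 143) = -24*(I*√10 - 143) = -24*(-143 + I*√10) = 3432 - 24*I*√10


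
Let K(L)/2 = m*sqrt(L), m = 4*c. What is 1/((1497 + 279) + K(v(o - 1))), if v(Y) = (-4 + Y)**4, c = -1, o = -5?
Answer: 1/976 ≈ 0.0010246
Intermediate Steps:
m = -4 (m = 4*(-1) = -4)
K(L) = -8*sqrt(L) (K(L) = 2*(-4*sqrt(L)) = -8*sqrt(L))
1/((1497 + 279) + K(v(o - 1))) = 1/((1497 + 279) - 8*sqrt((-4 + (-5 - 1))**4)) = 1/(1776 - 8*sqrt((-4 - 6)**4)) = 1/(1776 - 8*sqrt((-10)**4)) = 1/(1776 - 8*sqrt(10000)) = 1/(1776 - 8*100) = 1/(1776 - 800) = 1/976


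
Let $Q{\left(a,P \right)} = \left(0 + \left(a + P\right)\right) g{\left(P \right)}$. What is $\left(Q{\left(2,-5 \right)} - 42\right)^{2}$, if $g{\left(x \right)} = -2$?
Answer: $1296$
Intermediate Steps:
$Q{\left(a,P \right)} = - 2 P - 2 a$ ($Q{\left(a,P \right)} = \left(0 + \left(a + P\right)\right) \left(-2\right) = \left(0 + \left(P + a\right)\right) \left(-2\right) = \left(P + a\right) \left(-2\right) = - 2 P - 2 a$)
$\left(Q{\left(2,-5 \right)} - 42\right)^{2} = \left(\left(\left(-2\right) \left(-5\right) - 4\right) - 42\right)^{2} = \left(\left(10 - 4\right) - 42\right)^{2} = \left(6 - 42\right)^{2} = \left(-36\right)^{2} = 1296$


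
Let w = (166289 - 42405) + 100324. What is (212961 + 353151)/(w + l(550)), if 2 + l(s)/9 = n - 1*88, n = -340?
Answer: 94352/36723 ≈ 2.5693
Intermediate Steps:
w = 224208 (w = 123884 + 100324 = 224208)
l(s) = -3870 (l(s) = -18 + 9*(-340 - 1*88) = -18 + 9*(-340 - 88) = -18 + 9*(-428) = -18 - 3852 = -3870)
(212961 + 353151)/(w + l(550)) = (212961 + 353151)/(224208 - 3870) = 566112/220338 = 566112*(1/220338) = 94352/36723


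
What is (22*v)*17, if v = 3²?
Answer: 3366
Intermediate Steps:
v = 9
(22*v)*17 = (22*9)*17 = 198*17 = 3366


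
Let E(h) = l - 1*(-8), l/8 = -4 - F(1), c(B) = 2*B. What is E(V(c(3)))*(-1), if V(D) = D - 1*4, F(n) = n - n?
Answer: 24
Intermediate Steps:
F(n) = 0
V(D) = -4 + D (V(D) = D - 4 = -4 + D)
l = -32 (l = 8*(-4 - 1*0) = 8*(-4 + 0) = 8*(-4) = -32)
E(h) = -24 (E(h) = -32 - 1*(-8) = -32 + 8 = -24)
E(V(c(3)))*(-1) = -24*(-1) = 24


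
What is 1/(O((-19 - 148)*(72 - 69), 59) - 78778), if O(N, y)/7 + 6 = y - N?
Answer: -1/74900 ≈ -1.3351e-5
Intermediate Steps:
O(N, y) = -42 - 7*N + 7*y (O(N, y) = -42 + 7*(y - N) = -42 + (-7*N + 7*y) = -42 - 7*N + 7*y)
1/(O((-19 - 148)*(72 - 69), 59) - 78778) = 1/((-42 - 7*(-19 - 148)*(72 - 69) + 7*59) - 78778) = 1/((-42 - (-1169)*3 + 413) - 78778) = 1/((-42 - 7*(-501) + 413) - 78778) = 1/((-42 + 3507 + 413) - 78778) = 1/(3878 - 78778) = 1/(-74900) = -1/74900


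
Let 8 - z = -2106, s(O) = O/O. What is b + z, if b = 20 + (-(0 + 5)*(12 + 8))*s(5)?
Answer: 2034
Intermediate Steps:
s(O) = 1
z = 2114 (z = 8 - 1*(-2106) = 8 + 2106 = 2114)
b = -80 (b = 20 - (0 + 5)*(12 + 8)*1 = 20 - 5*20*1 = 20 - 1*100*1 = 20 - 100*1 = 20 - 100 = -80)
b + z = -80 + 2114 = 2034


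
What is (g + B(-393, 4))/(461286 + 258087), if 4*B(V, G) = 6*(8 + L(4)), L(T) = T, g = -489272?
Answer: -489254/719373 ≈ -0.68011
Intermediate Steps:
B(V, G) = 18 (B(V, G) = (6*(8 + 4))/4 = (6*12)/4 = (1/4)*72 = 18)
(g + B(-393, 4))/(461286 + 258087) = (-489272 + 18)/(461286 + 258087) = -489254/719373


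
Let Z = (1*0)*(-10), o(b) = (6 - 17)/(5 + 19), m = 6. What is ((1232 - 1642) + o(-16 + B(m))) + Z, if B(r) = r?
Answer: -9851/24 ≈ -410.46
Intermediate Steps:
o(b) = -11/24
Z = 0 (Z = 0*(-10) = 0)
((1232 - 1642) + o(-16 + B(m))) + Z = ((1232 - 1642) - 11/24) + 0 = (-410 - 11/24) + 0 = -9851/24 + 0 = -9851/24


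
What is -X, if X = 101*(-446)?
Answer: 45046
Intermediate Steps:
X = -45046
-X = -1*(-45046) = 45046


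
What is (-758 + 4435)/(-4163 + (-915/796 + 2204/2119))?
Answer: -6202084148/7022016513 ≈ -0.88323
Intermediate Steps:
(-758 + 4435)/(-4163 + (-915/796 + 2204/2119)) = 3677/(-4163 + (-915*1/796 + 2204*(1/2119))) = 3677/(-4163 + (-915/796 + 2204/2119)) = 3677/(-4163 - 184501/1686724) = 3677/(-7022016513/1686724) = 3677*(-1686724/7022016513) = -6202084148/7022016513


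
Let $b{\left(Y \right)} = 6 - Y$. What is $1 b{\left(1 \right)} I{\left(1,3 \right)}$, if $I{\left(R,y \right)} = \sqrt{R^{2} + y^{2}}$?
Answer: $5 \sqrt{10} \approx 15.811$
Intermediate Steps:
$1 b{\left(1 \right)} I{\left(1,3 \right)} = 1 \left(6 - 1\right) \sqrt{1^{2} + 3^{2}} = 1 \left(6 - 1\right) \sqrt{1 + 9} = 1 \cdot 5 \sqrt{10} = 5 \sqrt{10}$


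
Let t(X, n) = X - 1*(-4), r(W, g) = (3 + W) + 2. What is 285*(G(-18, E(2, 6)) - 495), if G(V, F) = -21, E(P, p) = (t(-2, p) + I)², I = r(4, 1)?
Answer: -147060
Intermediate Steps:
r(W, g) = 5 + W
t(X, n) = 4 + X (t(X, n) = X + 4 = 4 + X)
I = 9 (I = 5 + 4 = 9)
E(P, p) = 121 (E(P, p) = ((4 - 2) + 9)² = (2 + 9)² = 11² = 121)
285*(G(-18, E(2, 6)) - 495) = 285*(-21 - 495) = 285*(-516) = -147060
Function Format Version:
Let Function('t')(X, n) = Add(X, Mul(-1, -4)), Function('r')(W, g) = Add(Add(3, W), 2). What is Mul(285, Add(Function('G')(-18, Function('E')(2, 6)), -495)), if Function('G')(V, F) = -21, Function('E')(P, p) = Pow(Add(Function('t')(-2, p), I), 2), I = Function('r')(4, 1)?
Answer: -147060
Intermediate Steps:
Function('r')(W, g) = Add(5, W)
Function('t')(X, n) = Add(4, X) (Function('t')(X, n) = Add(X, 4) = Add(4, X))
I = 9 (I = Add(5, 4) = 9)
Function('E')(P, p) = 121 (Function('E')(P, p) = Pow(Add(Add(4, -2), 9), 2) = Pow(Add(2, 9), 2) = Pow(11, 2) = 121)
Mul(285, Add(Function('G')(-18, Function('E')(2, 6)), -495)) = Mul(285, Add(-21, -495)) = Mul(285, -516) = -147060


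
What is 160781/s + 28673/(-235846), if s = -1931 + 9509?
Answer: 9425567933/446810247 ≈ 21.095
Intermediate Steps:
s = 7578
160781/s + 28673/(-235846) = 160781/7578 + 28673/(-235846) = 160781*(1/7578) + 28673*(-1/235846) = 160781/7578 - 28673/235846 = 9425567933/446810247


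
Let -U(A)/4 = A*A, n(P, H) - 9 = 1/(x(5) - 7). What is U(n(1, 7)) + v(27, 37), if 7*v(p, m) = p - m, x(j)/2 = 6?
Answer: -59498/175 ≈ -339.99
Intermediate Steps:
x(j) = 12 (x(j) = 2*6 = 12)
n(P, H) = 46/5 (n(P, H) = 9 + 1/(12 - 7) = 9 + 1/5 = 46/5)
v(p, m) = -m/7 + p/7 (v(p, m) = (p - m)/7 = -m/7 + p/7)
U(A) = -4*A**2 (U(A) = -4*A*A = -4*A**2)
U(n(1, 7)) + v(27, 37) = -4*(46/5)**2 + (-1/7*37 + (1/7)*27) = -4*2116/25 + (-37/7 + 27/7) = -8464/25 - 10/7 = -59498/175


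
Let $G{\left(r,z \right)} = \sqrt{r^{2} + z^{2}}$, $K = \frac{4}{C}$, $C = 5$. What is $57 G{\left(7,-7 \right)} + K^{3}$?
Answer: $\frac{64}{125} + 399 \sqrt{2} \approx 564.78$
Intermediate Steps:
$K = \frac{4}{5} \approx 0.8$
$57 G{\left(7,-7 \right)} + K^{3} = 57 \sqrt{7^{2} + \left(-7\right)^{2}} + \left(\frac{4}{5}\right)^{3} = 57 \sqrt{49 + 49} + \frac{64}{125} = 57 \sqrt{98} + \frac{64}{125} = 57 \cdot 7 \sqrt{2} + \frac{64}{125} = 399 \sqrt{2} + \frac{64}{125} = \frac{64}{125} + 399 \sqrt{2}$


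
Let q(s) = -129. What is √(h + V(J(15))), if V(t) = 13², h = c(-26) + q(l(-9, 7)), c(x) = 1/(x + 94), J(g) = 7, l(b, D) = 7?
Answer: √46257/34 ≈ 6.3257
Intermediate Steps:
c(x) = 1/(94 + x)
h = -8771/68 (h = 1/(94 - 26) - 129 = 1/68 - 129 = -8771/68 ≈ -128.99)
V(t) = 169
√(h + V(J(15))) = √(-8771/68 + 169) = √(2721/68) = √46257/34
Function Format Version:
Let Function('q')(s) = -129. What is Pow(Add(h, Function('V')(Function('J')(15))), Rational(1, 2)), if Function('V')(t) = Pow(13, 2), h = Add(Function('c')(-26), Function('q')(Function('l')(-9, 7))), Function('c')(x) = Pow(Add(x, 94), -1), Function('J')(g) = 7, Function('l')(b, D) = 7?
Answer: Mul(Rational(1, 34), Pow(46257, Rational(1, 2))) ≈ 6.3257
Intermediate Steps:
Function('c')(x) = Pow(Add(94, x), -1)
h = Rational(-8771, 68) (h = Add(Pow(Add(94, -26), -1), -129) = Add(Pow(68, -1), -129) = Add(Rational(1, 68), -129) = Rational(-8771, 68) ≈ -128.99)
Function('V')(t) = 169
Pow(Add(h, Function('V')(Function('J')(15))), Rational(1, 2)) = Pow(Add(Rational(-8771, 68), 169), Rational(1, 2)) = Pow(Rational(2721, 68), Rational(1, 2)) = Mul(Rational(1, 34), Pow(46257, Rational(1, 2)))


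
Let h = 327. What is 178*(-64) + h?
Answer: -11065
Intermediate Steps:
178*(-64) + h = 178*(-64) + 327 = -11392 + 327 = -11065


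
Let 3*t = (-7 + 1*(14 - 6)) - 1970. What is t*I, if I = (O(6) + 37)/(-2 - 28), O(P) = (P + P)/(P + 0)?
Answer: 25597/30 ≈ 853.23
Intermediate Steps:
O(P) = 2 (O(P) = (2*P)/P = 2)
I = -13/10 (I = (2 + 37)/(-2 - 28) = 39/(-30) = 39*(-1/30) = -13/10 ≈ -1.3000)
t = -1969/3 (t = ((-7 + 1*(14 - 6)) - 1970)/3 = ((-7 + 1*8) - 1970)/3 = ((-7 + 8) - 1970)/3 = (1 - 1970)/3 = (1/3)*(-1969) = -1969/3 ≈ -656.33)
t*I = -1969/3*(-13/10) = 25597/30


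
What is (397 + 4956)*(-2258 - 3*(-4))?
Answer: -12022838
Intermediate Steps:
(397 + 4956)*(-2258 - 3*(-4)) = 5353*(-2258 + 12) = 5353*(-2246) = -12022838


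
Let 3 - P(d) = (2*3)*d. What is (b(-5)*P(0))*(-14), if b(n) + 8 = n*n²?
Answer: 5586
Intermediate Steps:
P(d) = 3 - 6*d (P(d) = 3 - 2*3*d = 3 - 6*d)
b(n) = -8 + n³ (b(n) = -8 + n*n² = -8 + n³)
(b(-5)*P(0))*(-14) = ((-8 + (-5)³)*(3 - 6*0))*(-14) = ((-8 - 125)*(3 + 0))*(-14) = -133*3*(-14) = -399*(-14) = 5586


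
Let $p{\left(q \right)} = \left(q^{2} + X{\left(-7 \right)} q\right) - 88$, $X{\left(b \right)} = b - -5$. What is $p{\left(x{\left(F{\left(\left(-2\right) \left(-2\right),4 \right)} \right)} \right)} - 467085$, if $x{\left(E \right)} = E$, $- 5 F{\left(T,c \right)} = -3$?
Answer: $- \frac{11679346}{25} \approx -4.6717 \cdot 10^{5}$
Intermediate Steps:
$F{\left(T,c \right)} = \frac{3}{5}$ ($F{\left(T,c \right)} = \left(- \frac{1}{5}\right) \left(-3\right) = \frac{3}{5}$)
$X{\left(b \right)} = 5 + b$ ($X{\left(b \right)} = b + 5 = 5 + b$)
$p{\left(q \right)} = -88 + q^{2} - 2 q$ ($p{\left(q \right)} = \left(q^{2} + \left(5 - 7\right) q\right) - 88 = \left(q^{2} - 2 q\right) - 88 = -88 + q^{2} - 2 q$)
$p{\left(x{\left(F{\left(\left(-2\right) \left(-2\right),4 \right)} \right)} \right)} - 467085 = \left(-88 + \left(\frac{3}{5}\right)^{2} - \frac{6}{5}\right) - 467085 = \left(-88 + \frac{9}{25} - \frac{6}{5}\right) - 467085 = - \frac{2221}{25} - 467085 = - \frac{11679346}{25}$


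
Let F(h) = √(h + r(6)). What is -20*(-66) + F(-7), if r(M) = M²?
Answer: 1320 + √29 ≈ 1325.4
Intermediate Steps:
F(h) = √(36 + h) (F(h) = √(h + 6²) = √(h + 36) = √(36 + h))
-20*(-66) + F(-7) = -20*(-66) + √(36 - 7) = 1320 + √29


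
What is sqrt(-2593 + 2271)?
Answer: I*sqrt(322) ≈ 17.944*I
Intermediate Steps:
sqrt(-2593 + 2271) = sqrt(-322) = I*sqrt(322)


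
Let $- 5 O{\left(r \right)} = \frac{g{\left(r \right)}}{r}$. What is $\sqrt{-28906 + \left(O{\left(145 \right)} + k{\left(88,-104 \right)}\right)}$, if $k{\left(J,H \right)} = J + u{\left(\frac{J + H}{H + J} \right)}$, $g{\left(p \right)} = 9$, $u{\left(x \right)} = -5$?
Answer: $\frac{2 i \sqrt{151500959}}{145} \approx 169.77 i$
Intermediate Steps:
$k{\left(J,H \right)} = -5 + J$ ($k{\left(J,H \right)} = J - 5 = -5 + J$)
$O{\left(r \right)} = - \frac{9}{5 r}$ ($O{\left(r \right)} = - \frac{9 \frac{1}{r}}{5} = - \frac{9}{5 r}$)
$\sqrt{-28906 + \left(O{\left(145 \right)} + k{\left(88,-104 \right)}\right)} = \sqrt{-28906 + \left(- \frac{9}{5 \cdot 145} + \left(-5 + 88\right)\right)} = \sqrt{-28906 + \left(\left(- \frac{9}{5}\right) \frac{1}{145} + 83\right)} = \sqrt{-28906 + \left(- \frac{9}{725} + 83\right)} = \sqrt{-28906 + \frac{60166}{725}} = \sqrt{- \frac{20896684}{725}} = \frac{2 i \sqrt{151500959}}{145}$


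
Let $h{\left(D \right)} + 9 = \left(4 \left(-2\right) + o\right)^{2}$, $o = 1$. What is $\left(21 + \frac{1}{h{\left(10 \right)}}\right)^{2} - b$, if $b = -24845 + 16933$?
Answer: $\frac{13366481}{1600} \approx 8354.0$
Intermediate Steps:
$h{\left(D \right)} = 40$ ($h{\left(D \right)} = -9 + \left(4 \left(-2\right) + 1\right)^{2} = -9 + \left(-8 + 1\right)^{2} = -9 + \left(-7\right)^{2} = -9 + 49 = 40$)
$b = -7912$
$\left(21 + \frac{1}{h{\left(10 \right)}}\right)^{2} - b = \left(21 + \frac{1}{40}\right)^{2} - -7912 = \left(21 + \frac{1}{40}\right)^{2} + 7912 = \left(\frac{841}{40}\right)^{2} + 7912 = \frac{707281}{1600} + 7912 = \frac{13366481}{1600}$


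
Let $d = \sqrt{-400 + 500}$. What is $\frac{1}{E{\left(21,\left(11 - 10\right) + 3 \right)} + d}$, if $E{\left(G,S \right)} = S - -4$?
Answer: $\frac{1}{18} \approx 0.055556$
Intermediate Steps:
$d = 10$ ($d = \sqrt{100} = 10$)
$E{\left(G,S \right)} = 4 + S$ ($E{\left(G,S \right)} = S + 4 = 4 + S$)
$\frac{1}{E{\left(21,\left(11 - 10\right) + 3 \right)} + d} = \frac{1}{\left(4 + \left(\left(11 - 10\right) + 3\right)\right) + 10} = \frac{1}{\left(4 + \left(1 + 3\right)\right) + 10} = \frac{1}{\left(4 + 4\right) + 10} = \frac{1}{8 + 10} = \frac{1}{18}$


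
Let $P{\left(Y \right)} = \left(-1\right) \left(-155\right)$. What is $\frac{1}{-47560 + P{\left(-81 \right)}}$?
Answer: $- \frac{1}{47405} \approx -2.1095 \cdot 10^{-5}$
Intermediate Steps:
$P{\left(Y \right)} = 155$
$\frac{1}{-47560 + P{\left(-81 \right)}} = \frac{1}{-47560 + 155} = \frac{1}{-47405} = - \frac{1}{47405}$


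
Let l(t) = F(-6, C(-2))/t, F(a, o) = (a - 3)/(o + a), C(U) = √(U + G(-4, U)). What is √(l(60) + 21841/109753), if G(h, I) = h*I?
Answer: √(1618954978935 - 239711527300*√6)/(1097530*√(6 - √6)) ≈ 0.49117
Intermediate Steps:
G(h, I) = I*h
C(U) = √3*√(-U) (C(U) = √(U + U*(-4)) = √(U - 4*U) = √(-3*U) = √3*√(-U))
F(a, o) = (-3 + a)/(a + o)
l(t) = -9/(t*(-6 + √6)) (l(t) = ((-3 - 6)/(-6 + √3*√(-1*(-2))))/t = (-9/(-6 + √3*√2))/t = (-9/(-6 + √6))/t = -9/(t*(-6 + √6)))
√(l(60) + 21841/109753) = √(9/(60*(6 - √6)) + 21841/109753) = √(9*(1/60)/(6 - √6) + 21841*(1/109753)) = √(3/(20*(6 - √6)) + 21841/109753) = √(21841/109753 + 3/(20*(6 - √6)))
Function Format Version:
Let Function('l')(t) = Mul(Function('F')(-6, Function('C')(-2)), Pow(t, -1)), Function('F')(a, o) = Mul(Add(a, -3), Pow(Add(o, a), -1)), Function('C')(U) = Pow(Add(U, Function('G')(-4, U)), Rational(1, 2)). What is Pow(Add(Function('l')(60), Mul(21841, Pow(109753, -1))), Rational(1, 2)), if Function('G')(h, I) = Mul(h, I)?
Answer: Mul(Rational(1, 1097530), Pow(Add(6, Mul(-1, Pow(6, Rational(1, 2)))), Rational(-1, 2)), Pow(Add(1618954978935, Mul(-239711527300, Pow(6, Rational(1, 2)))), Rational(1, 2))) ≈ 0.49117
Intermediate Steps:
Function('G')(h, I) = Mul(I, h)
Function('C')(U) = Mul(Pow(3, Rational(1, 2)), Pow(Mul(-1, U), Rational(1, 2))) (Function('C')(U) = Pow(Add(U, Mul(U, -4)), Rational(1, 2)) = Pow(Add(U, Mul(-4, U)), Rational(1, 2)) = Pow(Mul(-3, U), Rational(1, 2)) = Mul(Pow(3, Rational(1, 2)), Pow(Mul(-1, U), Rational(1, 2))))
Function('F')(a, o) = Mul(Pow(Add(a, o), -1), Add(-3, a)) (Function('F')(a, o) = Mul(Add(-3, a), Pow(Add(a, o), -1)) = Mul(Pow(Add(a, o), -1), Add(-3, a)))
Function('l')(t) = Mul(-9, Pow(t, -1), Pow(Add(-6, Pow(6, Rational(1, 2))), -1)) (Function('l')(t) = Mul(Mul(Pow(Add(-6, Mul(Pow(3, Rational(1, 2)), Pow(Mul(-1, -2), Rational(1, 2)))), -1), Add(-3, -6)), Pow(t, -1)) = Mul(Mul(Pow(Add(-6, Mul(Pow(3, Rational(1, 2)), Pow(2, Rational(1, 2)))), -1), -9), Pow(t, -1)) = Mul(Mul(Pow(Add(-6, Pow(6, Rational(1, 2))), -1), -9), Pow(t, -1)) = Mul(Mul(-9, Pow(Add(-6, Pow(6, Rational(1, 2))), -1)), Pow(t, -1)) = Mul(-9, Pow(t, -1), Pow(Add(-6, Pow(6, Rational(1, 2))), -1)))
Pow(Add(Function('l')(60), Mul(21841, Pow(109753, -1))), Rational(1, 2)) = Pow(Add(Mul(9, Pow(60, -1), Pow(Add(6, Mul(-1, Pow(6, Rational(1, 2)))), -1)), Mul(21841, Pow(109753, -1))), Rational(1, 2)) = Pow(Add(Mul(9, Rational(1, 60), Pow(Add(6, Mul(-1, Pow(6, Rational(1, 2)))), -1)), Mul(21841, Rational(1, 109753))), Rational(1, 2)) = Pow(Add(Mul(Rational(3, 20), Pow(Add(6, Mul(-1, Pow(6, Rational(1, 2)))), -1)), Rational(21841, 109753)), Rational(1, 2)) = Pow(Add(Rational(21841, 109753), Mul(Rational(3, 20), Pow(Add(6, Mul(-1, Pow(6, Rational(1, 2)))), -1))), Rational(1, 2))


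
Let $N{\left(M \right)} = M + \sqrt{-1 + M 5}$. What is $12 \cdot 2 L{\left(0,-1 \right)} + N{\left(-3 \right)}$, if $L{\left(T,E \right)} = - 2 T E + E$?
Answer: $-27 + 4 i \approx -27.0 + 4.0 i$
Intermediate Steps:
$L{\left(T,E \right)} = E - 2 E T$ ($L{\left(T,E \right)} = - 2 E T + E = E - 2 E T$)
$N{\left(M \right)} = M + \sqrt{-1 + 5 M}$
$12 \cdot 2 L{\left(0,-1 \right)} + N{\left(-3 \right)} = 12 \cdot 2 \left(- (1 - 0)\right) - \left(3 - \sqrt{-1 + 5 \left(-3\right)}\right) = 12 \cdot 2 \left(- (1 + 0)\right) - \left(3 - \sqrt{-1 - 15}\right) = 12 \cdot 2 \left(\left(-1\right) 1\right) - \left(3 - \sqrt{-16}\right) = 12 \cdot 2 \left(-1\right) - \left(3 - 4 i\right) = 12 \left(-2\right) - \left(3 - 4 i\right) = -24 - \left(3 - 4 i\right) = -27 + 4 i$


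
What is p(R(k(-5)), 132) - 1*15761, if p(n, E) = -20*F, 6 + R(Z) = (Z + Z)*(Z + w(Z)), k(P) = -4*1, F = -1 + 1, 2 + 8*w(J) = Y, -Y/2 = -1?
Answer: -15761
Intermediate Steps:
Y = 2 (Y = -2*(-1) = 2)
w(J) = 0 (w(J) = -1/4 + (1/8)*2 = -1/4 + 1/4 = 0)
F = 0
k(P) = -4
R(Z) = -6 + 2*Z**2 (R(Z) = -6 + (Z + Z)*(Z + 0) = -6 + (2*Z)*Z = -6 + 2*Z**2)
p(n, E) = 0 (p(n, E) = -20*0 = 0)
p(R(k(-5)), 132) - 1*15761 = 0 - 1*15761 = 0 - 15761 = -15761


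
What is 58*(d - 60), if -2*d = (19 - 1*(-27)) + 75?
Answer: -6989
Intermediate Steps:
d = -121/2 (d = -((19 - 1*(-27)) + 75)/2 = -((19 + 27) + 75)/2 = -(46 + 75)/2 = -1/2*121 = -121/2 ≈ -60.500)
58*(d - 60) = 58*(-121/2 - 60) = 58*(-241/2) = -6989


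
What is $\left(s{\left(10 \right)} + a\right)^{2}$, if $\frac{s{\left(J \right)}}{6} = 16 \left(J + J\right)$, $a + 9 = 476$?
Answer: $5697769$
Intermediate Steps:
$a = 467$ ($a = -9 + 476 = 467$)
$s{\left(J \right)} = 192 J$ ($s{\left(J \right)} = 6 \cdot 16 \left(J + J\right) = 6 \cdot 16 \cdot 2 J = 6 \cdot 32 J = 192 J$)
$\left(s{\left(10 \right)} + a\right)^{2} = \left(192 \cdot 10 + 467\right)^{2} = \left(1920 + 467\right)^{2} = 2387^{2} = 5697769$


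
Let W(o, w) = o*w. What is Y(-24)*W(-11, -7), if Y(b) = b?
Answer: -1848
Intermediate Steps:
Y(-24)*W(-11, -7) = -(-264)*(-7) = -24*77 = -1848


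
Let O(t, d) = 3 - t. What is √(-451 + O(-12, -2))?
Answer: 2*I*√109 ≈ 20.881*I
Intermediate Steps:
√(-451 + O(-12, -2)) = √(-451 + (3 - 1*(-12))) = √(-451 + (3 + 12)) = √(-451 + 15) = √(-436) = 2*I*√109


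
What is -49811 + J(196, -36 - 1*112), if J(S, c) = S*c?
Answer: -78819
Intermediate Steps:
-49811 + J(196, -36 - 1*112) = -49811 + 196*(-36 - 1*112) = -49811 + 196*(-36 - 112) = -49811 + 196*(-148) = -49811 - 29008 = -78819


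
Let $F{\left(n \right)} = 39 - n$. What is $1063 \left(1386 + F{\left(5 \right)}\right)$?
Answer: $1509460$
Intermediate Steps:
$1063 \left(1386 + F{\left(5 \right)}\right) = 1063 \left(1386 + \left(39 - 5\right)\right) = 1063 \left(1386 + 34\right) = 1063 \cdot 1420 = 1509460$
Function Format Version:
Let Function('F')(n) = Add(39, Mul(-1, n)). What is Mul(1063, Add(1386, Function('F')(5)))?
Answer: 1509460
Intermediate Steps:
Mul(1063, Add(1386, Function('F')(5))) = Mul(1063, Add(1386, Add(39, Mul(-1, 5)))) = Mul(1063, Add(1386, Add(39, -5))) = Mul(1063, Add(1386, 34)) = Mul(1063, 1420) = 1509460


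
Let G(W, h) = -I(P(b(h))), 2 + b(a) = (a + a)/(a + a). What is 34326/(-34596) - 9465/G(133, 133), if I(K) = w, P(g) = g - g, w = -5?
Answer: -3640253/1922 ≈ -1894.0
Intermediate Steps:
b(a) = -1 (b(a) = -2 + (a + a)/(a + a) = -2 + (2*a)/((2*a)) = -2 + (2*a)*(1/(2*a)) = -2 + 1 = -1)
P(g) = 0
I(K) = -5
G(W, h) = 5 (G(W, h) = -1*(-5) = 5)
34326/(-34596) - 9465/G(133, 133) = 34326/(-34596) - 9465/5 = 34326*(-1/34596) - 9465*⅕ = -1907/1922 - 1893 = -3640253/1922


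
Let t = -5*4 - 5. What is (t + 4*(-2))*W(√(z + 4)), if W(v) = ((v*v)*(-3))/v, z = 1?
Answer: 99*√5 ≈ 221.37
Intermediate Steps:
t = -25 (t = -20 - 5 = -25)
W(v) = -3*v (W(v) = (v²*(-3))/v = (-3*v²)/v = -3*v)
(t + 4*(-2))*W(√(z + 4)) = (-25 + 4*(-2))*(-3*√(1 + 4)) = (-25 - 8)*(-3*√5) = -(-99)*√5 = 99*√5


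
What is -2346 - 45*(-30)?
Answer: -996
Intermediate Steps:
-2346 - 45*(-30) = -2346 + 1350 = -996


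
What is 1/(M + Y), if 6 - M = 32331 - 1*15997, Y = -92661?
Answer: -1/108989 ≈ -9.1752e-6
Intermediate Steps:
M = -16328 (M = 6 - (32331 - 1*15997) = 6 - (32331 - 15997) = 6 - 1*16334 = 6 - 16334 = -16328)
1/(M + Y) = 1/(-16328 - 92661) = 1/(-108989) = -1/108989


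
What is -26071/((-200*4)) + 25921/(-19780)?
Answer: 1075973/34400 ≈ 31.278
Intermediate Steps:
-26071/((-200*4)) + 25921/(-19780) = -26071/(-800) + 25921*(-1/19780) = -26071*(-1/800) - 1127/860 = 26071/800 - 1127/860 = 1075973/34400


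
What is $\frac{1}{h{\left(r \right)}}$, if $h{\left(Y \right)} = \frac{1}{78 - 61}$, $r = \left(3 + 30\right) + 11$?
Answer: $17$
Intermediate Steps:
$r = 44$ ($r = 33 + 11 = 44$)
$h{\left(Y \right)} = \frac{1}{17}$ ($h{\left(Y \right)} = \frac{1}{78 - 61} = \frac{1}{17}$)
$\frac{1}{h{\left(r \right)}} = \frac{1}{\frac{1}{17}} = 17$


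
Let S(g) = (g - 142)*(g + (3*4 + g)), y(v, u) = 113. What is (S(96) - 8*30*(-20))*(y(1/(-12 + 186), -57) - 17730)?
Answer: 80756328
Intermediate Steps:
S(g) = (-142 + g)*(12 + 2*g) (S(g) = (-142 + g)*(g + (12 + g)) = (-142 + g)*(12 + 2*g))
(S(96) - 8*30*(-20))*(y(1/(-12 + 186), -57) - 17730) = ((-1704 - 272*96 + 2*96²) - 8*30*(-20))*(113 - 17730) = ((-1704 - 26112 + 2*9216) - 240*(-20))*(-17617) = ((-1704 - 26112 + 18432) + 4800)*(-17617) = (-9384 + 4800)*(-17617) = -4584*(-17617) = 80756328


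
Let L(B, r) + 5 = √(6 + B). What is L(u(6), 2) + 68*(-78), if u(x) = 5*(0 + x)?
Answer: -5303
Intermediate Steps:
u(x) = 5*x
L(B, r) = -5 + √(6 + B)
L(u(6), 2) + 68*(-78) = (-5 + √(6 + 5*6)) + 68*(-78) = (-5 + √(6 + 30)) - 5304 = (-5 + √36) - 5304 = (-5 + 6) - 5304 = 1 - 5304 = -5303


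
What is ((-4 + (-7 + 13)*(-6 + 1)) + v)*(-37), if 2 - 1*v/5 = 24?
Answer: 5328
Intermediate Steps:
v = -110 (v = 10 - 5*24 = 10 - 120 = -110)
((-4 + (-7 + 13)*(-6 + 1)) + v)*(-37) = ((-4 + (-7 + 13)*(-6 + 1)) - 110)*(-37) = ((-4 + 6*(-5)) - 110)*(-37) = ((-4 - 30) - 110)*(-37) = (-34 - 110)*(-37) = -144*(-37) = 5328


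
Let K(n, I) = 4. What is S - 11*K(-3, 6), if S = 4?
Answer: -40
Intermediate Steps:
S - 11*K(-3, 6) = 4 - 11*4 = 4 - 44 = -40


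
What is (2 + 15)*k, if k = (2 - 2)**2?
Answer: 0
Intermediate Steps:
k = 0 (k = 0**2 = 0)
(2 + 15)*k = (2 + 15)*0 = 17*0 = 0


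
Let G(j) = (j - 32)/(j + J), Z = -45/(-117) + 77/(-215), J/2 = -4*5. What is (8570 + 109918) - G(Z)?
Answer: 6619050461/55863 ≈ 1.1849e+5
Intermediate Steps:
J = -40 (J = 2*(-4*5) = 2*(-20) = -40)
Z = 74/2795 (Z = -45*(-1/117) + 77*(-1/215) = 5/13 - 77/215 = 74/2795 ≈ 0.026476)
G(j) = (-32 + j)/(-40 + j) (G(j) = (j - 32)/(j - 40) = (-32 + j)/(-40 + j))
(8570 + 109918) - G(Z) = (8570 + 109918) - (-32 + 74/2795)/(-40 + 74/2795) = 118488 - (-89366)/((-111726/2795)*2795) = 118488 - (-2795)*(-89366)/(111726*2795) = 118488 - 1*44683/55863 = 118488 - 44683/55863 = 6619050461/55863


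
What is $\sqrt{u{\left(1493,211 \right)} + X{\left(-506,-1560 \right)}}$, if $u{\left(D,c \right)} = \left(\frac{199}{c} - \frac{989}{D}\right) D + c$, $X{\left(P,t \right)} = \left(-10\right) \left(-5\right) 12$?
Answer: $\frac{\sqrt{54764839}}{211} \approx 35.073$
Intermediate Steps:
$X{\left(P,t \right)} = 600$ ($X{\left(P,t \right)} = 50 \cdot 12 = 600$)
$u{\left(D,c \right)} = c + D \left(- \frac{989}{D} + \frac{199}{c}\right)$ ($u{\left(D,c \right)} = \left(- \frac{989}{D} + \frac{199}{c}\right) D + c = D \left(- \frac{989}{D} + \frac{199}{c}\right) + c = c + D \left(- \frac{989}{D} + \frac{199}{c}\right)$)
$\sqrt{u{\left(1493,211 \right)} + X{\left(-506,-1560 \right)}} = \sqrt{\left(-989 + 211 + 199 \cdot 1493 \cdot \frac{1}{211}\right) + 600} = \sqrt{\left(-989 + 211 + \frac{297107}{211}\right) + 600} = \sqrt{\frac{132949}{211} + 600} = \sqrt{\frac{259549}{211}} = \frac{\sqrt{54764839}}{211}$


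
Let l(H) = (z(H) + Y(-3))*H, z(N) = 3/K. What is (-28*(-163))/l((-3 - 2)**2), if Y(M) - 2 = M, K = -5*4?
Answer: -18256/115 ≈ -158.75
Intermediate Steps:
K = -20
z(N) = -3/20 (z(N) = 3/(-20) = 3*(-1/20) = -3/20)
Y(M) = 2 + M
l(H) = -23*H/20 (l(H) = (-3/20 + (2 - 3))*H = (-3/20 - 1)*H = -23*H/20)
(-28*(-163))/l((-3 - 2)**2) = (-28*(-163))/((-23*(-3 - 2)**2/20)) = 4564/((-23/20*(-5)**2)) = 4564/((-23/20*25)) = 4564/(-115/4) = 4564*(-4/115) = -18256/115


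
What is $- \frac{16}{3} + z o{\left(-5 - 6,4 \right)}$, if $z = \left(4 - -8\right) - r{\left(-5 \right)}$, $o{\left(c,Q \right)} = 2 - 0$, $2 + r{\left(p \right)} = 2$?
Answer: $\frac{56}{3} \approx 18.667$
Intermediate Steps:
$r{\left(p \right)} = 0$ ($r{\left(p \right)} = -2 + 2 = 0$)
$o{\left(c,Q \right)} = 2$ ($o{\left(c,Q \right)} = 2 + 0 = 2$)
$z = 12$ ($z = \left(4 - -8\right) - 0 = \left(4 + 8\right) + 0 = 12 + 0 = 12$)
$- \frac{16}{3} + z o{\left(-5 - 6,4 \right)} = - \frac{16}{3} + 12 \cdot 2 = \left(-16\right) \frac{1}{3} + 24 = - \frac{16}{3} + 24 = \frac{56}{3}$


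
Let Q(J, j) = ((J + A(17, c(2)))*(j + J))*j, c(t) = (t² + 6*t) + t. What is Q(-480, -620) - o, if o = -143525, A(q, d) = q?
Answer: -315622475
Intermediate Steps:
c(t) = t² + 7*t
Q(J, j) = j*(17 + J)*(J + j) (Q(J, j) = ((J + 17)*(j + J))*j = ((17 + J)*(J + j))*j = j*(17 + J)*(J + j))
Q(-480, -620) - o = -620*((-480)² + 17*(-480) + 17*(-620) - 480*(-620)) - 1*(-143525) = -620*(230400 - 8160 - 10540 + 297600) + 143525 = -620*509300 + 143525 = -315766000 + 143525 = -315622475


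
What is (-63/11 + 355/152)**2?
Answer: 32160241/2795584 ≈ 11.504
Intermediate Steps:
(-63/11 + 355/152)**2 = (-5671/1672)**2 = 32160241/2795584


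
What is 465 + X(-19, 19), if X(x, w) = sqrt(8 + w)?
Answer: 465 + 3*sqrt(3) ≈ 470.20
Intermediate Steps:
465 + X(-19, 19) = 465 + sqrt(8 + 19) = 465 + sqrt(27) = 465 + 3*sqrt(3)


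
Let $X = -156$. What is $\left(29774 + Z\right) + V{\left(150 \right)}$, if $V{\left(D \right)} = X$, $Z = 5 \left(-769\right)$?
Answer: $25773$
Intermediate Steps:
$Z = -3845$
$V{\left(D \right)} = -156$
$\left(29774 + Z\right) + V{\left(150 \right)} = \left(29774 - 3845\right) - 156 = 25929 - 156 = 25773$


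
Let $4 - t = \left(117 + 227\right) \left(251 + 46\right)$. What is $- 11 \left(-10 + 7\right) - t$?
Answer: $102197$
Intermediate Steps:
$t = -102164$ ($t = 4 - \left(117 + 227\right) \left(251 + 46\right) = 4 - 344 \cdot 297 = 4 - 102168 = -102164$)
$- 11 \left(-10 + 7\right) - t = - 11 \left(-10 + 7\right) - -102164 = \left(-11\right) \left(-3\right) + 102164 = 33 + 102164 = 102197$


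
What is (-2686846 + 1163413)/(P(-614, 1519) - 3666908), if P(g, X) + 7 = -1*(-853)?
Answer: 1523433/3666062 ≈ 0.41555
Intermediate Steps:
P(g, X) = 846 (P(g, X) = -7 - 1*(-853) = -7 + 853 = 846)
(-2686846 + 1163413)/(P(-614, 1519) - 3666908) = (-2686846 + 1163413)/(846 - 3666908) = -1523433/(-3666062) = -1523433*(-1/3666062) = 1523433/3666062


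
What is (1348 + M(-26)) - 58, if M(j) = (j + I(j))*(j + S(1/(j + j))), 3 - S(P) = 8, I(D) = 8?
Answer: 1848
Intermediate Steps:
S(P) = -5 (S(P) = 3 - 1*8 = 3 - 8 = -5)
M(j) = (-5 + j)*(8 + j) (M(j) = (j + 8)*(j - 5) = (8 + j)*(-5 + j) = (-5 + j)*(8 + j))
(1348 + M(-26)) - 58 = (1348 + (-40 + (-26)**2 + 3*(-26))) - 58 = (1348 + (-40 + 676 - 78)) - 58 = (1348 + 558) - 58 = 1906 - 58 = 1848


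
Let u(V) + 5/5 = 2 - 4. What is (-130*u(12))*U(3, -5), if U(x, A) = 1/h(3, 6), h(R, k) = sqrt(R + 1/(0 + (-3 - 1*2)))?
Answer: 195*sqrt(70)/7 ≈ 233.07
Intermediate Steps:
h(R, k) = sqrt(-1/5 + R) (h(R, k) = sqrt(R + 1/(0 + (-3 - 2))) = sqrt(R + 1/(0 - 5)) = sqrt(R + 1/(-5)) = sqrt(R - 1/5) = sqrt(-1/5 + R))
u(V) = -3 (u(V) = -1 + (2 - 4) = -1 - 2 = -3)
U(x, A) = sqrt(70)/14 (U(x, A) = 1/(sqrt(-5 + 25*3)/5) = 1/(sqrt(-5 + 75)/5) = 1/(sqrt(70)/5) = sqrt(70)/14)
(-130*u(12))*U(3, -5) = (-130*(-3))*(sqrt(70)/14) = 390*(sqrt(70)/14) = 195*sqrt(70)/7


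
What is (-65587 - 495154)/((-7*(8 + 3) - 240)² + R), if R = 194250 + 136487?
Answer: -560741/431226 ≈ -1.3003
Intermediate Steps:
R = 330737
(-65587 - 495154)/((-7*(8 + 3) - 240)² + R) = (-65587 - 495154)/((-7*(8 + 3) - 240)² + 330737) = -560741/((-7*11 - 240)² + 330737) = -560741/((-77 - 240)² + 330737) = -560741/((-317)² + 330737) = -560741/(100489 + 330737) = -560741/431226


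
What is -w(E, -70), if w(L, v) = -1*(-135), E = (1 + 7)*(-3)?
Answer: -135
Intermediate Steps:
E = -24 (E = 8*(-3) = -24)
w(L, v) = 135
-w(E, -70) = -1*135 = -135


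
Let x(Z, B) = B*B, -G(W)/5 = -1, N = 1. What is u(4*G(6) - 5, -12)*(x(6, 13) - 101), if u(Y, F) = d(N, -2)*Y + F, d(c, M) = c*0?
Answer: -816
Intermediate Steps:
G(W) = 5 (G(W) = -5*(-1) = 5)
d(c, M) = 0
x(Z, B) = B²
u(Y, F) = F (u(Y, F) = 0*Y + F = 0 + F = F)
u(4*G(6) - 5, -12)*(x(6, 13) - 101) = -12*(13² - 101) = -12*(169 - 101) = -12*68 = -816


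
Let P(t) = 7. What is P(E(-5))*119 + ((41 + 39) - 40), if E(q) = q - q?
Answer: 873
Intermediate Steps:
E(q) = 0
P(E(-5))*119 + ((41 + 39) - 40) = 7*119 + ((41 + 39) - 40) = 833 + (80 - 40) = 833 + 40 = 873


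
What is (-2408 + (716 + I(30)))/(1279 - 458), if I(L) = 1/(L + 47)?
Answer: -130283/63217 ≈ -2.0609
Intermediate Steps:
I(L) = 1/(47 + L)
(-2408 + (716 + I(30)))/(1279 - 458) = (-2408 + (716 + 1/(47 + 30)))/(1279 - 458) = (-2408 + (716 + 1/77))/821 = (-2408 + (716 + 1/77))*(1/821) = (-2408 + 55133/77)*(1/821) = -130283/77*1/821 = -130283/63217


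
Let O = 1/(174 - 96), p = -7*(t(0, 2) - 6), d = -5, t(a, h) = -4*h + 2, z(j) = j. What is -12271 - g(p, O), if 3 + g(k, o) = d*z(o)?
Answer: -956899/78 ≈ -12268.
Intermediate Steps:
t(a, h) = 2 - 4*h
p = 84 (p = -7*((2 - 4*2) - 6) = -7*((2 - 8) - 6) = -7*(-6 - 6) = -7*(-12) = 84)
O = 1/78 ≈ 0.012821
g(k, o) = -3 - 5*o
-12271 - g(p, O) = -12271 - (-3 - 5*1/78) = -12271 - (-3 - 5/78) = -12271 - 1*(-239/78) = -12271 + 239/78 = -956899/78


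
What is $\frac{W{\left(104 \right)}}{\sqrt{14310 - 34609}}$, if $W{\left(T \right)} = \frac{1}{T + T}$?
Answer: $- \frac{i \sqrt{20299}}{4222192} \approx - 3.3744 \cdot 10^{-5} i$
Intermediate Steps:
$W{\left(T \right)} = \frac{1}{2 T}$
$\frac{W{\left(104 \right)}}{\sqrt{14310 - 34609}} = \frac{\frac{1}{2} \cdot \frac{1}{104}}{\sqrt{14310 - 34609}} = \frac{\frac{1}{2} \cdot \frac{1}{104}}{\sqrt{-20299}} = \frac{1}{208 i \sqrt{20299}} = \frac{\left(- \frac{1}{20299}\right) i \sqrt{20299}}{208} = - \frac{i \sqrt{20299}}{4222192}$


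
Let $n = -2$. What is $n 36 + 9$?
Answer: $-63$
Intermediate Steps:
$n 36 + 9 = \left(-2\right) 36 + 9 = -72 + 9 = -63$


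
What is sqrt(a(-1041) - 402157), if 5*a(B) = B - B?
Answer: I*sqrt(402157) ≈ 634.16*I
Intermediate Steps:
a(B) = 0 (a(B) = (B - B)/5 = (1/5)*0 = 0)
sqrt(a(-1041) - 402157) = sqrt(0 - 402157) = sqrt(-402157) = I*sqrt(402157)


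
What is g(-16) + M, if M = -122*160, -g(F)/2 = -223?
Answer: -19074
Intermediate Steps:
g(F) = 446 (g(F) = -2*(-223) = 446)
M = -19520
g(-16) + M = 446 - 19520 = -19074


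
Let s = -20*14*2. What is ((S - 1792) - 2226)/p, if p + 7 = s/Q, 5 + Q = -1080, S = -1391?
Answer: 55893/67 ≈ 834.22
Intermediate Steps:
Q = -1085 (Q = -5 - 1080 = -1085)
s = -560 (s = -280*2 = -560)
p = -201/31 (p = -7 - 560/(-1085) = -7 - 560*(-1/1085) = -7 + 16/31 = -201/31 ≈ -6.4839)
((S - 1792) - 2226)/p = ((-1391 - 1792) - 2226)/(-201/31) = (-3183 - 2226)*(-31/201) = -5409*(-31/201) = 55893/67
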